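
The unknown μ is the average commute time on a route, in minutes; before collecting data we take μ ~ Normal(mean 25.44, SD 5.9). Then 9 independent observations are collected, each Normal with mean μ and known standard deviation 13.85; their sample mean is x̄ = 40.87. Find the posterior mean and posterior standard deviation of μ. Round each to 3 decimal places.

Posterior mean ≈ 35.010; posterior SD ≈ 3.636

Prior precision 1/τ₀² = 1/5.9² = 0.0287274; data precision n/σ² = 9/13.85² = 0.0469184.
Posterior precision = 0.0287274 + 0.0469184 = 0.0756458, giving posterior SD = 1/√0.0756458 = 3.636.
Posterior mean = (0.0287274·25.44 + 0.0469184·40.87) / 0.0756458 = 35.010.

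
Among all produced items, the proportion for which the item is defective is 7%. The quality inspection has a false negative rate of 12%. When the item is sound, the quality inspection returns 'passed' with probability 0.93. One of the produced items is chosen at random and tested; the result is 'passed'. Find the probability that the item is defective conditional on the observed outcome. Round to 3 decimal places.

Write H for 'the item is defective'. Prior odds H:¬H = 0.07/0.93 = 0.075269. For the 'passed' outcome, the likelihood ratio is 0.12/0.93 = 0.12903.
Posterior odds = 0.075269 × 0.12903 = 0.0097121, so P(H|E) = 0.0097121/(1+0.0097121) = 0.010.

P(H | E) ≈ 0.010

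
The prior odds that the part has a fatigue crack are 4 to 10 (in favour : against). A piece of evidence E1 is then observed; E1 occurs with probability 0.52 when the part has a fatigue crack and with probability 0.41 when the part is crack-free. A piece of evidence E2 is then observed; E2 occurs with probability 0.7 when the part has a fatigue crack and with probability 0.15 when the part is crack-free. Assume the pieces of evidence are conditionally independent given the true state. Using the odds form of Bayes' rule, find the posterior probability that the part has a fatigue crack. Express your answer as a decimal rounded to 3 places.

Posterior probability ≈ 0.703

Prior odds = 4/10 = 0.40000.
Likelihood ratio for E1 = 0.52/0.41 = 1.2683.
Likelihood ratio for E2 = 0.7/0.15 = 4.6667.
Posterior odds = prior odds × LR₁ × LR₂ = 2.3675.
Posterior probability = odds/(1+odds) = 2.3675/3.3675 = 0.703.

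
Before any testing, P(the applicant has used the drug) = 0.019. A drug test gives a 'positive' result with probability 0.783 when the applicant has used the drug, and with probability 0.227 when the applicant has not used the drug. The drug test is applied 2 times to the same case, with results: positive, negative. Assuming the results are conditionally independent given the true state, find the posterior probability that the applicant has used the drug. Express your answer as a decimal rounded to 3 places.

Posterior P(H) ≈ 0.018

With H the event that the applicant has used the drug, the joint likelihood of the observed sequence is P(data|H) = 0.783·0.217 = 0.16991 and P(data|¬H) = 0.227·0.773 = 0.17547.
Bayes: P(H|data) = 0.019·0.16991 / (0.019·0.16991 + 0.981·0.17547) = 0.0032283/0.17537 = 0.0184.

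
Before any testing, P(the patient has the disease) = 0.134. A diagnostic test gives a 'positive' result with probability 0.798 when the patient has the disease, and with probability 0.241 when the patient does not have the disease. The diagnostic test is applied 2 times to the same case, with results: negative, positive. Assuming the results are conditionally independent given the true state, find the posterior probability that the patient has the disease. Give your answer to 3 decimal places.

Posterior P(H) ≈ 0.120

With H the event that the patient has the disease, the joint likelihood of the observed sequence is P(data|H) = 0.202·0.798 = 0.16120 and P(data|¬H) = 0.759·0.241 = 0.18292.
Bayes: P(H|data) = 0.134·0.16120 / (0.134·0.16120 + 0.866·0.18292) = 0.021600/0.18001 = 0.1200.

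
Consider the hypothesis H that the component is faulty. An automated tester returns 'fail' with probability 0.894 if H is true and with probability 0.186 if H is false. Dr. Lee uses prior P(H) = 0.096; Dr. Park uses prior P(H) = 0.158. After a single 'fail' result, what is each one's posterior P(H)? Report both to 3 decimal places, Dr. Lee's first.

Dr. Lee: 0.338; Dr. Park: 0.474

P('+'|H) = 0.894, P('+'|¬H) = 0.186.
Dr. Lee: numerator 0.894·0.096 = 0.085824; evidence = 0.085824+0.186·0.904 = 0.25397; posterior = 0.338.
Dr. Park: numerator 0.894·0.158 = 0.14125; evidence = 0.14125+0.186·0.842 = 0.29786; posterior = 0.474.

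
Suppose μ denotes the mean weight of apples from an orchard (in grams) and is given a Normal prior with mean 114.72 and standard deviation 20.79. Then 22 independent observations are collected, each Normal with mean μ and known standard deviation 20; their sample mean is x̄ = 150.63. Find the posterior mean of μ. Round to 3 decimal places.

Prior precision 1/τ₀² = 1/20.79² = 0.00231361; data precision n/σ² = 22/20² = 0.0550000.
Posterior precision = 0.00231361 + 0.0550000 = 0.0573136.
Posterior mean = (0.00231361·114.72 + 0.0550000·150.63) / 0.0573136 = 149.180.

Posterior mean ≈ 149.180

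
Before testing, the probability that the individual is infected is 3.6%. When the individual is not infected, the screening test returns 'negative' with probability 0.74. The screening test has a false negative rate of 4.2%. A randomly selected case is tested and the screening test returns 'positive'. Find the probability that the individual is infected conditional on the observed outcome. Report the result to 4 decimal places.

Let H be the event that the individual is infected. P(H) = 0.036, so P(¬H) = 0.964. With E the 'positive' result, P(E|H) = 0.958 and P(E|¬H) = 0.26.
P(E) = 0.958·0.036 + 0.26·0.964 = 0.034488 + 0.25064 = 0.28513.
By Bayes' theorem, P(H|E) = 0.034488 / 0.28513 = 0.1210.

P(H | E) ≈ 0.1210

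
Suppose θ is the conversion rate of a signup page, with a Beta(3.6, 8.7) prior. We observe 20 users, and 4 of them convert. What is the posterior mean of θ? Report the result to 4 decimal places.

Posterior mean ≈ 0.2353

The binomial likelihood is conjugate to the Beta prior: with 4 successes and 16 failures, the posterior is Beta(3.6+4, 8.7+16) = Beta(7.6, 24.7).
E[θ | data] = 7.6/(7.6+24.7) = 0.2353.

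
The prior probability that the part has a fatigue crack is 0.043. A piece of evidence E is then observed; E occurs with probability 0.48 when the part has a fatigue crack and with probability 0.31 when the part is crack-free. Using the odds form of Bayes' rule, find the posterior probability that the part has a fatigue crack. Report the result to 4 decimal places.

Posterior probability ≈ 0.0650

Prior odds = 0.043/(1−0.043) = 0.044932.
Likelihood ratio for E = 0.48/0.31 = 1.5484.
Posterior odds = prior odds × LR = 0.069572.
Posterior probability = odds/(1+odds) = 0.069572/1.0696 = 0.0650.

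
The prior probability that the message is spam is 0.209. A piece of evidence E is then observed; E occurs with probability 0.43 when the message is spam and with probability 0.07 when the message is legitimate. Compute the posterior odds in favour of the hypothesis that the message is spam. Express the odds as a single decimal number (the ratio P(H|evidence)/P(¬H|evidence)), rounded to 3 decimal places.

Prior odds = 0.209/(1−0.209) = 0.26422. In log-odds, ln(0.26422) = -1.3310.
Add log likelihood ratio: ln(6.1429) = 1.8153.
Posterior log-odds = 0.48433, so posterior odds = exp(0.48433) = 1.6231.

Posterior odds ≈ 1.623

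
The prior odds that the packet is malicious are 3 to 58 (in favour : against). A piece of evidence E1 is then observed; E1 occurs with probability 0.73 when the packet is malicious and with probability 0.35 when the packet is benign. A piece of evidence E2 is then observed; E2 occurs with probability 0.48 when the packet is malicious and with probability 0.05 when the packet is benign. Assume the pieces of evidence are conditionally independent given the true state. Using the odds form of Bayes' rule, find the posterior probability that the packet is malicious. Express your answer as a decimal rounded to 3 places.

Prior odds = 3/58 = 0.051724. In log-odds, ln(0.051724) = -2.9618.
Add log likelihood ratios: ln(2.0857) + ln(9.6000) = 2.9969.
Posterior log-odds = 0.035044, so posterior odds = exp(0.035044) = 1.0357. Converting, P(H|E) = 1.0357/2.0357 = 0.509.

Posterior probability ≈ 0.509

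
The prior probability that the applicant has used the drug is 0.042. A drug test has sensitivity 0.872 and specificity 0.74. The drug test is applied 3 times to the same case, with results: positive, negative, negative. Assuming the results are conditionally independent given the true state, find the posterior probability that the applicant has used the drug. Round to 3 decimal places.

Let H be the event that the applicant has used the drug; start with P(H) = 0.042. P('positive'|H) = 0.872, P('positive'|¬H) = 0.26.
Update on result 1 ('positive'): P(H) ← 0.872·0.0420 / (0.872·0.0420 + 0.26·0.9580) = 0.036624/0.28570 = 0.1282.
Update on result 2 ('negative'): P(H) ← 0.128·0.1282 / (0.128·0.1282 + 0.74·0.8718) = 0.016408/0.66155 = 0.0248.
Update on result 3 ('negative'): P(H) ← 0.128·0.0248 / (0.128·0.0248 + 0.74·0.9752) = 0.0031747/0.72482 = 0.0044.

Posterior P(H) ≈ 0.004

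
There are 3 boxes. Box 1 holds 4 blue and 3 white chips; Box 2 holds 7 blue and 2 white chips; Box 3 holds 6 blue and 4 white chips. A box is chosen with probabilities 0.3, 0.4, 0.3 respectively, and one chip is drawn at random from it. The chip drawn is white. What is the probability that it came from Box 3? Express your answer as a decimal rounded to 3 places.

Posterior probability ≈ 0.356

P(white|Box 1) = 0.4286; P(white|Box 2) = 0.2222; P(white|Box 3) = 0.4.
Prior × likelihood for each source: 0.3·0.4286=0.1286, 0.4·0.2222=0.08889, 0.3·0.4=0.1200. Summing gives P(white) = 0.33746.
P(Box 3 | white) = 0.1200 / 0.33746 = 0.356.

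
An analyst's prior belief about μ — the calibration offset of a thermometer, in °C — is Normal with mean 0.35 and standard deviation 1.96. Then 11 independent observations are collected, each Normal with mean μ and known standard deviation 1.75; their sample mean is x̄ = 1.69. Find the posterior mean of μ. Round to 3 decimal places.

Posterior mean ≈ 1.599

With known σ, the Normal prior is conjugate. Weight on the data is w = (n/σ²)/(n/σ² + 1/τ₀²) = 3.59184/(3.59184+0.260308) = 0.93243.
Posterior mean = w·x̄ + (1−w)·μ₀ = 0.93243·1.69 + 0.067575·0.35 = 1.599.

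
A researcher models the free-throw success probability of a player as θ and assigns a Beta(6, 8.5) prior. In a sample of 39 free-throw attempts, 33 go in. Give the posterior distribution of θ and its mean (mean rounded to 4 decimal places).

Observing 33 successes and 6 failures updates Beta(6, 8.5) by adding the success and failure counts to the two shape parameters: α = 6+33 = 39, β = 8.5+6 = 14.5.
Posterior mean = α/(α+β) = 39/53.5 = 0.7290.

Posterior: Beta(39, 14.5); mean ≈ 0.7290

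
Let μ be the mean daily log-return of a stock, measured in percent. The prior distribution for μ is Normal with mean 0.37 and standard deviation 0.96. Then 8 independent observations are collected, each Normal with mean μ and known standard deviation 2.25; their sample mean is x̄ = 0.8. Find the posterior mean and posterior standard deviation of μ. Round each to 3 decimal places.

With known σ, the Normal prior is conjugate. Weight on the data is w = (n/σ²)/(n/σ² + 1/τ₀²) = 1.58025/(1.58025+1.08507) = 0.59289.
Posterior mean = w·x̄ + (1−w)·μ₀ = 0.59289·0.8 + 0.40711·0.37 = 0.625. Posterior variance = 1/(1.58025+1.08507) = 0.375190, so SD = 0.613.

Posterior mean ≈ 0.625; posterior SD ≈ 0.613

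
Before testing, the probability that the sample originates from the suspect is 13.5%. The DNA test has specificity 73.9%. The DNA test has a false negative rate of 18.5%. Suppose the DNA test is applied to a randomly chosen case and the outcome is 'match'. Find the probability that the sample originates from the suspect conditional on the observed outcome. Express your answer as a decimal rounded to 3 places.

P(H | E) ≈ 0.328

Write H for 'the sample originates from the suspect'. Prior odds H:¬H = 0.135/0.865 = 0.15607. For the 'match' outcome, the likelihood ratio is 0.815/0.261 = 3.1226.
Posterior odds = 0.15607 × 3.1226 = 0.48734, so P(H|E) = 0.48734/(1+0.48734) = 0.328.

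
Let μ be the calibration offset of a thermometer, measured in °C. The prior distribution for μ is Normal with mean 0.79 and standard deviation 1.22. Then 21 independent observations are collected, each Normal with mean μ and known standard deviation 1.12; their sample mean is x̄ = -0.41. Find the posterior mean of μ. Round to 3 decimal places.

Posterior mean ≈ -0.364

Prior precision 1/τ₀² = 1/1.22² = 0.671862; data precision n/σ² = 21/1.12² = 16.7411.
Posterior precision = 0.671862 + 16.7411 = 17.4129.
Posterior mean = (0.671862·0.79 + 16.7411·-0.41) / 17.4129 = -0.364.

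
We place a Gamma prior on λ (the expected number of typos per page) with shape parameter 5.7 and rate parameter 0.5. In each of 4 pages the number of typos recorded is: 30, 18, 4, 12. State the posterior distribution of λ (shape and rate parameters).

Posterior: Gamma(shape=69.7, rate=4.5)

The Poisson likelihood adds the total count to the shape and the number of exposure periods to the rate. Here ∑xᵢ = 64 and n = 4, so shape 5.7→69.7 and rate 0.5→4.5.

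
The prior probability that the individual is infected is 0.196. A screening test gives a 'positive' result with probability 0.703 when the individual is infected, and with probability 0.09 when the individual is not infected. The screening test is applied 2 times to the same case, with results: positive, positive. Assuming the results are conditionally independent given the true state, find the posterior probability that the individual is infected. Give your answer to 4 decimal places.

Posterior P(H) ≈ 0.9370

With H the event that the individual is infected, the joint likelihood of the observed sequence is P(data|H) = 0.703·0.703 = 0.49421 and P(data|¬H) = 0.09·0.09 = 0.0081000.
Bayes: P(H|data) = 0.196·0.49421 / (0.196·0.49421 + 0.804·0.0081000) = 0.096865/0.10338 = 0.9370.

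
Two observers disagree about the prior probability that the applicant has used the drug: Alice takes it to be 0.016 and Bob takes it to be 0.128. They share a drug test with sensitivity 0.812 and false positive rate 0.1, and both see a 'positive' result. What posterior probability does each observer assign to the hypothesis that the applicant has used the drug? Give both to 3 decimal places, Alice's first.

Alice: 0.117; Bob: 0.544

The likelihood ratio for a 'positive' result is 0.812/0.1 = 8.1200.
Alice: prior odds 0.016/0.984 = 0.016260; posterior odds 0.13203; posterior probability 0.117.
Bob: prior odds 0.128/0.872 = 0.14679; posterior odds 1.1919; posterior probability 0.544.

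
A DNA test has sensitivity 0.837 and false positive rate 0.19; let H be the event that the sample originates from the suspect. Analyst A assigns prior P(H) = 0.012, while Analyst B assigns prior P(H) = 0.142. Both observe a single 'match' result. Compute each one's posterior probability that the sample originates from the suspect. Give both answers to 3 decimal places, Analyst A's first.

Analyst A: 0.051; Analyst B: 0.422

P('+'|H) = 0.837, P('+'|¬H) = 0.19.
Analyst A: numerator 0.837·0.012 = 0.010044; evidence = 0.010044+0.19·0.988 = 0.19776; posterior = 0.051.
Analyst B: numerator 0.837·0.142 = 0.11885; evidence = 0.11885+0.19·0.858 = 0.28187; posterior = 0.422.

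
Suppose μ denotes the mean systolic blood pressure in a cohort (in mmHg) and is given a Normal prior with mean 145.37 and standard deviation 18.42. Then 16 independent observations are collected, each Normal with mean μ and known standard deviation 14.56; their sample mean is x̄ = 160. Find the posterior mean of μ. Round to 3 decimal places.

Posterior mean ≈ 159.450

Prior precision 1/τ₀² = 1/18.42² = 0.00294728; data precision n/σ² = 16/14.56² = 0.0754740.
Posterior precision = 0.00294728 + 0.0754740 = 0.0784213.
Posterior mean = (0.00294728·145.37 + 0.0754740·160) / 0.0784213 = 159.450.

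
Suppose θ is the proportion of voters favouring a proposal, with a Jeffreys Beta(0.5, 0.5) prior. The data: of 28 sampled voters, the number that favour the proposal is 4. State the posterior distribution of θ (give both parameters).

Posterior: Beta(4.5, 24.5)

The binomial likelihood is conjugate to the Beta prior: with 4 successes and 24 failures, the posterior is Beta(0.5+4, 0.5+24) = Beta(4.5, 24.5).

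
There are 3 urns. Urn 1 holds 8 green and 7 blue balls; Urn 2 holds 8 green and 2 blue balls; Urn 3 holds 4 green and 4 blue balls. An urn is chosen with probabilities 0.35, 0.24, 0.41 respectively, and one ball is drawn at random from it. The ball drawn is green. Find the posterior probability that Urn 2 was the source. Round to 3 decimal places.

Posterior probability ≈ 0.329

P(green|Urn 1) = 0.5333; P(green|Urn 2) = 0.8; P(green|Urn 3) = 0.5.
Prior × likelihood for each source: 0.35·0.5333=0.1867, 0.24·0.8=0.1920, 0.41·0.5=0.2050. Summing gives P(green) = 0.58367.
P(Urn 2 | green) = 0.1920 / 0.58367 = 0.329.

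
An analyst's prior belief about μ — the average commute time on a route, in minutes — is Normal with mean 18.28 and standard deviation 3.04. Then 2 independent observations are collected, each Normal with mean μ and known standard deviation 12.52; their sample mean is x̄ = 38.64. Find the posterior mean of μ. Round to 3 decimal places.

Posterior mean ≈ 20.428

With known σ, the Normal prior is conjugate. Weight on the data is w = (n/σ²)/(n/σ² + 1/τ₀²) = 0.0127591/(0.0127591+0.108206) = 0.10548.
Posterior mean = w·x̄ + (1−w)·μ₀ = 0.10548·38.64 + 0.89452·18.28 = 20.428.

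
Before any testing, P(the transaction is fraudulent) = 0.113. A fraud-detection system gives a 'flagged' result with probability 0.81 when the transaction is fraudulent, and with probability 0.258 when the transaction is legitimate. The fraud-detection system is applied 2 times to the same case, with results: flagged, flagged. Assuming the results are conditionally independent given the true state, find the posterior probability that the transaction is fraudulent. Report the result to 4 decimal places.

Posterior P(H) ≈ 0.5567

With H the event that the transaction is fraudulent, the joint likelihood of the observed sequence is P(data|H) = 0.81·0.81 = 0.65610 and P(data|¬H) = 0.258·0.258 = 0.066564.
Bayes: P(H|data) = 0.113·0.65610 / (0.113·0.65610 + 0.887·0.066564) = 0.074139/0.13318 = 0.5567.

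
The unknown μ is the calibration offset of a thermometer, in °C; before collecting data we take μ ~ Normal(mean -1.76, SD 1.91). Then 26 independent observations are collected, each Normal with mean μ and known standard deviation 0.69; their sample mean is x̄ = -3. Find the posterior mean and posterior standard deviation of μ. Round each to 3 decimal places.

Posterior mean ≈ -2.994; posterior SD ≈ 0.135

With known σ, the Normal prior is conjugate. Weight on the data is w = (n/σ²)/(n/σ² + 1/τ₀²) = 54.6104/(54.6104+0.274115) = 0.99501.
Posterior mean = w·x̄ + (1−w)·μ₀ = 0.99501·-3 + 0.0049944·-1.76 = -2.994. Posterior variance = 1/(54.6104+0.274115) = 0.0182201, so SD = 0.135.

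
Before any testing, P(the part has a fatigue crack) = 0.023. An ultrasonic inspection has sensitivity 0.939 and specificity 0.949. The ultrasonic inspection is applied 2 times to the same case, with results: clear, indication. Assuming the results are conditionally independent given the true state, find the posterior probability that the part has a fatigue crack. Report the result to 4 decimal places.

Posterior P(H) ≈ 0.0271

With H the event that the part has a fatigue crack, the joint likelihood of the observed sequence is P(data|H) = 0.061·0.939 = 0.057279 and P(data|¬H) = 0.949·0.051 = 0.048399.
Bayes: P(H|data) = 0.023·0.057279 / (0.023·0.057279 + 0.977·0.048399) = 0.0013174/0.048603 = 0.0271.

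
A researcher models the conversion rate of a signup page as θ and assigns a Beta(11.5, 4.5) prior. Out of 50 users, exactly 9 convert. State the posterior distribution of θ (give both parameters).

Posterior: Beta(20.5, 45.5)

The binomial likelihood is conjugate to the Beta prior: with 9 successes and 41 failures, the posterior is Beta(11.5+9, 4.5+41) = Beta(20.5, 45.5).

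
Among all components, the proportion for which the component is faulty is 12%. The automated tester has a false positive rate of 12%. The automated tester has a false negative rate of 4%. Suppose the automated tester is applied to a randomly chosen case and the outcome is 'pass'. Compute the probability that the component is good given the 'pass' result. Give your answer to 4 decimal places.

Write H for 'the component is faulty'. Prior odds H:¬H = 0.12/0.88 = 0.13636. For the 'pass' outcome, the likelihood ratio is 0.04/0.88 = 0.045455.
Posterior odds = 0.13636 × 0.045455 = 0.0061983, so P(H|E) = 0.0061983/(1+0.0061983) = 0.0062. Then P(¬H|E) = 1 − 0.0062 = 0.9938.

P(¬H | E) ≈ 0.9938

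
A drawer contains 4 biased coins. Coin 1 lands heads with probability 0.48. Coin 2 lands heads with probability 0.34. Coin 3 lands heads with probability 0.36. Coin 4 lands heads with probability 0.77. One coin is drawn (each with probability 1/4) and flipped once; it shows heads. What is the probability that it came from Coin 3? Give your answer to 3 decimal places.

Posterior probability ≈ 0.185

Tabulate prior·likelihood by source: [1] prior 0.25, lik 0.48, product 0.1200; [2] prior 0.25, lik 0.34, product 0.08500; [3] prior 0.25, lik 0.36, product 0.09000; [4] prior 0.25, lik 0.77, product 0.1925.
Normalizing constant = 0.48750; the posterior for Coin 3 is its product over the sum, 0.09000/0.48750 = 0.185.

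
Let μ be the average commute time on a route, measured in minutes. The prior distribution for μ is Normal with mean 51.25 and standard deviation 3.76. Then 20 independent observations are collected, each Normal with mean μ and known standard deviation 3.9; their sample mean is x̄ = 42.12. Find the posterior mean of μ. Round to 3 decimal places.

Posterior mean ≈ 42.586

Prior precision 1/τ₀² = 1/3.76² = 0.0707334; data precision n/σ² = 20/3.9² = 1.31492.
Posterior precision = 0.0707334 + 1.31492 = 1.38566.
Posterior mean = (0.0707334·51.25 + 1.31492·42.12) / 1.38566 = 42.586.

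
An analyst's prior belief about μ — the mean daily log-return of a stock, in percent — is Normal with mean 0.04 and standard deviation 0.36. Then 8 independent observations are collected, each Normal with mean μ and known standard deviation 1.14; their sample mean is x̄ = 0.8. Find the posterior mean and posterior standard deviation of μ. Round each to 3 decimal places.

With known σ, the Normal prior is conjugate. Weight on the data is w = (n/σ²)/(n/σ² + 1/τ₀²) = 6.15574/(6.15574+7.71605) = 0.44376.
Posterior mean = w·x̄ + (1−w)·μ₀ = 0.44376·0.8 + 0.55624·0.04 = 0.377. Posterior variance = 1/(6.15574+7.71605) = 0.0720888, so SD = 0.268.

Posterior mean ≈ 0.377; posterior SD ≈ 0.268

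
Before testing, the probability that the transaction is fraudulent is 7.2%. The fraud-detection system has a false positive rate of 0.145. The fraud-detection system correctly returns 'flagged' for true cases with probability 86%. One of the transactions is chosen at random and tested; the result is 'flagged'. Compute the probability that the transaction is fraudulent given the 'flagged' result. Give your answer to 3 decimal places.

P(H | E) ≈ 0.315

Write H for 'the transaction is fraudulent'. Prior odds H:¬H = 0.072/0.928 = 0.077586. For the 'flagged' outcome, the likelihood ratio is 0.86/0.145 = 5.9310.
Posterior odds = 0.077586 × 5.9310 = 0.46017, so P(H|E) = 0.46017/(1+0.46017) = 0.315.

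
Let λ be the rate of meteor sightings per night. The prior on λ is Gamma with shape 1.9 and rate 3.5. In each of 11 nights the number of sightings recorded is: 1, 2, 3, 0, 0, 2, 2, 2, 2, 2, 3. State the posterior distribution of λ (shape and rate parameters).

Posterior: Gamma(shape=20.9, rate=14.5)

The Poisson likelihood adds the total count to the shape and the number of exposure periods to the rate. Here ∑xᵢ = 19 and n = 11, so shape 1.9→20.9 and rate 3.5→14.5.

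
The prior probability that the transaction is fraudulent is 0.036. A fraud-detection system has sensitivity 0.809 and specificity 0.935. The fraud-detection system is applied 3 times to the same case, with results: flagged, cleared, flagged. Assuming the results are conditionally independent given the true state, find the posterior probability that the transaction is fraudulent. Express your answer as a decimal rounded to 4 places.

With H the event that the transaction is fraudulent, the joint likelihood of the observed sequence is P(data|H) = 0.809·0.191·0.809 = 0.12501 and P(data|¬H) = 0.065·0.935·0.065 = 0.0039504.
Bayes: P(H|data) = 0.036·0.12501 / (0.036·0.12501 + 0.964·0.0039504) = 0.0045002/0.0083084 = 0.5416.

Posterior P(H) ≈ 0.5416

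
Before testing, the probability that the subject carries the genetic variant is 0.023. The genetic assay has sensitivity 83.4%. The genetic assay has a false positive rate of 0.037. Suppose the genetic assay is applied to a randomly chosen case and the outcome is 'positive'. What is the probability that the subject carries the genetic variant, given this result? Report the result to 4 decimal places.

P(H | E) ≈ 0.3467

Let H be the event that the subject carries the genetic variant. P(H) = 0.023, so P(¬H) = 0.977. With E the 'positive' result, P(E|H) = 0.834 and P(E|¬H) = 0.037.
P(E) = 0.834·0.023 + 0.037·0.977 = 0.019182 + 0.036149 = 0.055331.
By Bayes' theorem, P(H|E) = 0.019182 / 0.055331 = 0.3467.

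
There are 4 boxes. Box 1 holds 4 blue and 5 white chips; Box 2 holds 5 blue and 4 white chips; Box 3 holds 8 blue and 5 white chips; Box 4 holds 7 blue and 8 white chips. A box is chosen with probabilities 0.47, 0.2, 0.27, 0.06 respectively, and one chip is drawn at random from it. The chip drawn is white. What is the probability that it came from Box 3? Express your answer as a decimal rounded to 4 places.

Tabulate prior·likelihood by source: [1] prior 0.47, lik 0.5556, product 0.2611; [2] prior 0.2, lik 0.4444, product 0.08889; [3] prior 0.27, lik 0.3846, product 0.1038; [4] prior 0.06, lik 0.5333, product 0.03200.
Normalizing constant = 0.48585; the posterior for Box 3 is its product over the sum, 0.1038/0.48585 = 0.2137.

Posterior probability ≈ 0.2137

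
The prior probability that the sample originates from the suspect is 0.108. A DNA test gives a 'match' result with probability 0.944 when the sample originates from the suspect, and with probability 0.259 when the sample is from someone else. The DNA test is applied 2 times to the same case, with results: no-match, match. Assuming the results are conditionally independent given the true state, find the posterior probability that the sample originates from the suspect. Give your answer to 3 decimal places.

With H the event that the sample originates from the suspect, the joint likelihood of the observed sequence is P(data|H) = 0.056·0.944 = 0.052864 and P(data|¬H) = 0.741·0.259 = 0.19192.
Bayes: P(H|data) = 0.108·0.052864 / (0.108·0.052864 + 0.892·0.19192) = 0.0057093/0.17690 = 0.0323.

Posterior P(H) ≈ 0.032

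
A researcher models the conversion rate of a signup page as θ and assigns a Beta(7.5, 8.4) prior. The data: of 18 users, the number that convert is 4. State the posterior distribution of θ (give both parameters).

Posterior: Beta(11.5, 22.4)

The binomial likelihood is conjugate to the Beta prior: with 4 successes and 14 failures, the posterior is Beta(7.5+4, 8.4+14) = Beta(11.5, 22.4).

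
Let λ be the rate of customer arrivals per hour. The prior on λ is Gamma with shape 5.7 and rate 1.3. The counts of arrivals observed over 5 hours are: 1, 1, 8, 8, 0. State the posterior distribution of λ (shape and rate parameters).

The Poisson likelihood adds the total count to the shape and the number of exposure periods to the rate. Here ∑xᵢ = 18 and n = 5, so shape 5.7→23.7 and rate 1.3→6.3.

Posterior: Gamma(shape=23.7, rate=6.3)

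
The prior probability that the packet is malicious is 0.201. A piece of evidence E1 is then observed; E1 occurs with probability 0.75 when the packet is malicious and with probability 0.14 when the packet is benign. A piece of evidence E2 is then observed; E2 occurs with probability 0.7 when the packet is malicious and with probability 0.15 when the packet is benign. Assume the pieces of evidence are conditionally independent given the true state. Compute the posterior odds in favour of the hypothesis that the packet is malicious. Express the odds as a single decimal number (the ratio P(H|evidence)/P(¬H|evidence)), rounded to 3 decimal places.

Prior odds = 0.201/(1−0.201) = 0.25156.
Likelihood ratio for E1 = 0.75/0.14 = 5.3571.
Likelihood ratio for E2 = 0.7/0.15 = 4.6667.
Posterior odds = prior odds × LR₁ × LR₂ = 6.2891.

Posterior odds ≈ 6.289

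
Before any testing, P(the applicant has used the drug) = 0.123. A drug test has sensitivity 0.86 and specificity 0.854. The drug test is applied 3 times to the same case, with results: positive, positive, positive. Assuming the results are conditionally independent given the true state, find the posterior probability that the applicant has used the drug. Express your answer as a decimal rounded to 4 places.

With H the event that the applicant has used the drug, the joint likelihood of the observed sequence is P(data|H) = 0.86·0.86·0.86 = 0.63606 and P(data|¬H) = 0.146·0.146·0.146 = 0.0031121.
Bayes: P(H|data) = 0.123·0.63606 / (0.123·0.63606 + 0.877·0.0031121) = 0.078235/0.080964 = 0.9663.

Posterior P(H) ≈ 0.9663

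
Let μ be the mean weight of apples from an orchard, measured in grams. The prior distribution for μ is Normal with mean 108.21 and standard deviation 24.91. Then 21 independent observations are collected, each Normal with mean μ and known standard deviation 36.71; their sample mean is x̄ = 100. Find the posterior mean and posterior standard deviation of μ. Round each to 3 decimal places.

Posterior mean ≈ 100.769; posterior SD ≈ 7.626

With known σ, the Normal prior is conjugate. Weight on the data is w = (n/σ²)/(n/σ² + 1/τ₀²) = 0.0155830/(0.0155830+0.00161158) = 0.90627.
Posterior mean = w·x̄ + (1−w)·μ₀ = 0.90627·100 + 0.093726·108.21 = 100.769. Posterior variance = 1/(0.0155830+0.00161158) = 58.1579, so SD = 7.626.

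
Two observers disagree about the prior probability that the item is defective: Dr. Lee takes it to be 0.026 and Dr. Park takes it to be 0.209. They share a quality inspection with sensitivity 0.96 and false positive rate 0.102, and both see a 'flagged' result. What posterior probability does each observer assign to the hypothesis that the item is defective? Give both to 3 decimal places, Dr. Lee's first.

Dr. Lee: 0.201; Dr. Park: 0.713

The likelihood ratio for a 'flagged' result is 0.96/0.102 = 9.4118.
Dr. Lee: prior odds 0.026/0.974 = 0.026694; posterior odds 0.25124; posterior probability 0.201.
Dr. Park: prior odds 0.209/0.791 = 0.26422; posterior odds 2.4868; posterior probability 0.713.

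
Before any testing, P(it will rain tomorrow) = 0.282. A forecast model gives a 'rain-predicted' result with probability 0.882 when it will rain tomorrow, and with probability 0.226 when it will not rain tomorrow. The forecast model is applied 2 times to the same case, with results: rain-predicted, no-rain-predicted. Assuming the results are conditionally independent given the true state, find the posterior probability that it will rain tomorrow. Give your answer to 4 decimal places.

With H the event that it will rain tomorrow, the joint likelihood of the observed sequence is P(data|H) = 0.882·0.118 = 0.10408 and P(data|¬H) = 0.226·0.774 = 0.17492.
Bayes: P(H|data) = 0.282·0.10408 / (0.282·0.10408 + 0.718·0.17492) = 0.029349/0.15494 = 0.1894.

Posterior P(H) ≈ 0.1894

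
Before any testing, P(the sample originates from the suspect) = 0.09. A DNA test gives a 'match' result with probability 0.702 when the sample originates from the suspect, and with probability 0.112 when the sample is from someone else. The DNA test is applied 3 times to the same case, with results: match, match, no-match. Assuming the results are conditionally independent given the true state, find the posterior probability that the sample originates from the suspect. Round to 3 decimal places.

Let H be the event that the sample originates from the suspect; start with P(H) = 0.09. P('match'|H) = 0.702, P('match'|¬H) = 0.112.
Update on result 1 ('match'): P(H) ← 0.702·0.0900 / (0.702·0.0900 + 0.112·0.9100) = 0.063180/0.16510 = 0.3827.
Update on result 2 ('match'): P(H) ← 0.702·0.3827 / (0.702·0.3827 + 0.112·0.6173) = 0.26864/0.33778 = 0.7953.
Update on result 3 ('no-match'): P(H) ← 0.298·0.7953 / (0.298·0.7953 + 0.888·0.2047) = 0.23700/0.41877 = 0.5660.

Posterior P(H) ≈ 0.566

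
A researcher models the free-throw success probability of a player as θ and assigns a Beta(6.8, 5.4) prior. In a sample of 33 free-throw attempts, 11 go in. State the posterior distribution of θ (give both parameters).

Posterior: Beta(17.8, 27.4)

Observing 11 successes and 22 failures updates Beta(6.8, 5.4) by adding the success and failure counts to the two shape parameters: α = 6.8+11 = 17.8, β = 5.4+22 = 27.4.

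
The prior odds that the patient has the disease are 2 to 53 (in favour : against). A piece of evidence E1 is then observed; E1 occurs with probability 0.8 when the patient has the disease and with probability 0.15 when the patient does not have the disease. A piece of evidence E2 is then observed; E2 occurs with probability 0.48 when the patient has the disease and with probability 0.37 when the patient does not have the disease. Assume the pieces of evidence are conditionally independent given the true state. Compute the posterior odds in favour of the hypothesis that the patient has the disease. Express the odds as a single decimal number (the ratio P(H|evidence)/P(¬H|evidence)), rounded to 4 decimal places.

Prior odds = 2/53 = 0.037736. In log-odds, ln(0.037736) = -3.2771.
Add log likelihood ratios: ln(5.3333) + ln(1.2973) = 1.9343.
Posterior log-odds = -1.3429, so posterior odds = exp(-1.3429) = 0.26109.

Posterior odds ≈ 0.2611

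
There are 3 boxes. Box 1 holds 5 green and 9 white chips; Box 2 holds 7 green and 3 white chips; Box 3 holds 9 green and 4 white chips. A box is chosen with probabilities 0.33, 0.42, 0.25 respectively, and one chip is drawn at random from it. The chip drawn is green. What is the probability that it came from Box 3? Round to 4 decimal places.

Posterior probability ≈ 0.2959

P(green|Box 1) = 0.3571; P(green|Box 2) = 0.7; P(green|Box 3) = 0.6923.
Prior × likelihood for each source: 0.33·0.3571=0.1179, 0.42·0.7=0.2940, 0.25·0.6923=0.1731. Summing gives P(green) = 0.58493.
P(Box 3 | green) = 0.1731 / 0.58493 = 0.2959.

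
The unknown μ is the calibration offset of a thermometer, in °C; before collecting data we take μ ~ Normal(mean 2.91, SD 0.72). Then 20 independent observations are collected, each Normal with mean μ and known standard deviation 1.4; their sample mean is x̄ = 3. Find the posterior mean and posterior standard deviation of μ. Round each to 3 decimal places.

With known σ, the Normal prior is conjugate. Weight on the data is w = (n/σ²)/(n/σ² + 1/τ₀²) = 10.2041/(10.2041+1.92901) = 0.84101.
Posterior mean = w·x̄ + (1−w)·μ₀ = 0.84101·3 + 0.15899·2.91 = 2.986. Posterior variance = 1/(10.2041+1.92901) = 0.0824192, so SD = 0.287.

Posterior mean ≈ 2.986; posterior SD ≈ 0.287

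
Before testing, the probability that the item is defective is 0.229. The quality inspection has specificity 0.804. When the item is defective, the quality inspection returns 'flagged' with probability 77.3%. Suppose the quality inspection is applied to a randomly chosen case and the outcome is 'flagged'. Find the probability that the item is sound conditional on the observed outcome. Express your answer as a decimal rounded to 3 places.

Write H for 'the item is defective'. Prior odds H:¬H = 0.229/0.771 = 0.29702. For the 'flagged' outcome, the likelihood ratio is 0.773/0.196 = 3.9439.
Posterior odds = 0.29702 × 3.9439 = 1.1714, so P(H|E) = 1.1714/(1+1.1714) = 0.539. Then P(¬H|E) = 1 − 0.539 = 0.461.

P(¬H | E) ≈ 0.461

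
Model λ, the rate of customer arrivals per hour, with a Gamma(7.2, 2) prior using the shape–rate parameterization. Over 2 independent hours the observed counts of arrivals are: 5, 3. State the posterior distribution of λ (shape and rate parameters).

Posterior: Gamma(shape=15.2, rate=4)

Total count ∑xᵢ = 8 over n = 2 hours.
Gamma is conjugate to the Poisson likelihood: posterior is Gamma(shape = 7.2+8 = 15.2, rate = 2+2 = 4).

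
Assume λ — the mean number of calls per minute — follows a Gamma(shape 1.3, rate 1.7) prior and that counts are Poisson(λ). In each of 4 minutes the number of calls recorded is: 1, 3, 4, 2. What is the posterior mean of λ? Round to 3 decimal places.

The Poisson likelihood adds the total count to the shape and the number of exposure periods to the rate. Here ∑xᵢ = 10 and n = 4, so shape 1.3→11.3 and rate 1.7→5.7.
E[λ | data] = 11.3/5.7 = 1.982.

Posterior mean ≈ 1.982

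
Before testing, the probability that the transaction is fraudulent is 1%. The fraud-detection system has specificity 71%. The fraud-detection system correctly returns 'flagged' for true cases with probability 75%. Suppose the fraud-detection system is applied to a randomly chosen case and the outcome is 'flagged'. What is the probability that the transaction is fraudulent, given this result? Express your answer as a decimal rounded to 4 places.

Let H be the event that the transaction is fraudulent. P(H) = 0.01, so P(¬H) = 0.99. With E the 'flagged' result, P(E|H) = 0.75 and P(E|¬H) = 0.29.
P(E) = 0.75·0.01 + 0.29·0.99 = 0.0075000 + 0.28710 = 0.29460.
By Bayes' theorem, P(H|E) = 0.0075000 / 0.29460 = 0.0255.

P(H | E) ≈ 0.0255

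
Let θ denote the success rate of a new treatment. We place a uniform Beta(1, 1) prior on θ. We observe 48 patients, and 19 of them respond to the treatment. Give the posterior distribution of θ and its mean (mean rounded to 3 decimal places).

The binomial likelihood is conjugate to the Beta prior: with 19 successes and 29 failures, the posterior is Beta(1+19, 1+29) = Beta(20, 30).
Posterior mean = α/(α+β) = 20/50 = 0.400.

Posterior: Beta(20, 30); mean ≈ 0.400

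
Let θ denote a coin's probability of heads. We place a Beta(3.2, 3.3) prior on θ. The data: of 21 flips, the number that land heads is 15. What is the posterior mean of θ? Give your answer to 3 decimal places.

Posterior mean ≈ 0.662

Observing 15 successes and 6 failures updates Beta(3.2, 3.3) by adding the success and failure counts to the two shape parameters: α = 3.2+15 = 18.2, β = 3.3+6 = 9.3.
E[θ | data] = 18.2/(18.2+9.3) = 0.662.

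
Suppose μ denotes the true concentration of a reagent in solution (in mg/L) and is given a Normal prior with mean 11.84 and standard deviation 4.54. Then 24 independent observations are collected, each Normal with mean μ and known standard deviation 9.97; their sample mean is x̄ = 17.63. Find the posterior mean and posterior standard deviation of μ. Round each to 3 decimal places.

Posterior mean ≈ 16.661; posterior SD ≈ 1.857

Prior precision 1/τ₀² = 1/4.54² = 0.0485164; data precision n/σ² = 24/9.97² = 0.241447.
Posterior precision = 0.0485164 + 0.241447 = 0.289963, giving posterior SD = 1/√0.289963 = 1.857.
Posterior mean = (0.0485164·11.84 + 0.241447·17.63) / 0.289963 = 16.661.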